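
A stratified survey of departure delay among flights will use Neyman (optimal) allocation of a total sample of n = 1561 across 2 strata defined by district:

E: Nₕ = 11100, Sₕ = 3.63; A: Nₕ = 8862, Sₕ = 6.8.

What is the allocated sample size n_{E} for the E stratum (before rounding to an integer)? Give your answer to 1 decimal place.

625.5

Neyman allocation: nₕ = n·NₕSₕ / Σⱼ NⱼSⱼ.
Σ NⱼSⱼ = 11100·3.63 + 8862·6.8 = 100554.6.
n_{E} = 1561·11100·3.63 / 100554.6 = 625.5.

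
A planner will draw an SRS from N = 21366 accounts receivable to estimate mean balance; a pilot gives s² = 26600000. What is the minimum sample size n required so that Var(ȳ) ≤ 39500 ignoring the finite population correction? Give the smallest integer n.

674

Without fpc, n₀ = s²/D = 26600000/39500 = 673.4177.
Rounding up, n = 674.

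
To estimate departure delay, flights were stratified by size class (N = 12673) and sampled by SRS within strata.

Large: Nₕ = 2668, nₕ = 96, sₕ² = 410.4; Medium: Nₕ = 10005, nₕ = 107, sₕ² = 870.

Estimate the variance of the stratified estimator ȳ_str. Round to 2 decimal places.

Var(ȳ_str) = Σₕ Wₕ²(1 − fₕ)sₕ²/nₕ with Wₕ = Nₕ/N, N = 12673.
Large: Wₕ = 0.21052632; term = 0.21052632²·(1 − 0.03598201)·410.4/96 = 0.18265604.
Medium: Wₕ = 0.78947368; term = 0.78947368²·(1 − 0.01069465)·870/107 = 5.0135015.
Sum = 5.1961575.

5.20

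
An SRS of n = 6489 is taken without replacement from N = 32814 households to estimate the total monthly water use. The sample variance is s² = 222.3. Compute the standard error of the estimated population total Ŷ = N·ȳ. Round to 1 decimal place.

Var(Ŷ) = N²·Var(ȳ) = N²·(1 − n/N)·s²/n.
f = 6489/32814 = 0.19775096; Var(ȳ) = 0.80224904·222.3/6489 = 0.027483428.
Var(Ŷ) = 32814² · 0.027483428 = 2.9593017 × 10^7.
SE(Ŷ) = √(2.9593017 × 10^7) = 5439.9.

5439.9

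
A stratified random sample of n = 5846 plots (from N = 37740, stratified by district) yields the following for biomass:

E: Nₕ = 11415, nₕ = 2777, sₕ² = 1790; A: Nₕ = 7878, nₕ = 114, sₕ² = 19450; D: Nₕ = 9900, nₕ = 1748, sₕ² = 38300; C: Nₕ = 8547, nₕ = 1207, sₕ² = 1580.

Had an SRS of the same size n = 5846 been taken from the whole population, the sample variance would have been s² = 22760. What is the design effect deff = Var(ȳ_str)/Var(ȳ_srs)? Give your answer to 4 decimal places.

2.6353

Var(ȳ_str) = Σ Wₕ²(1−fₕ)sₕ²/nₕ with Wₕ = Nₕ/37740:
  E: (11415/37740)²·(1−2777/11415)·1790/2777 = 0.044623381
  A: (7878/37740)²·(1−114/7878)·19450/114 = 7.3267684
  D: (9900/37740)²·(1−1748/9900)·38300/1748 = 1.2415177
  C: (8547/37740)²·(1−1207/8547)·1580/1207 = 0.057657498
  → Var(ȳ_str) = 8.670567.
Var(ȳ_srs) = (1 − 5846/37740)·22760/5846 = 3.2901867.
deff = 8.670567 / 3.2901867 = 2.6353.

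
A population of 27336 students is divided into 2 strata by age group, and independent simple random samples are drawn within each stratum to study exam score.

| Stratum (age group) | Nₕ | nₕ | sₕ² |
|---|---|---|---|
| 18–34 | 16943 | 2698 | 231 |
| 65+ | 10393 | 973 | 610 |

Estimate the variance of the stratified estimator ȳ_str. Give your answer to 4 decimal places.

0.1098

Var(ȳ_str) = Σₕ Wₕ²(1 − fₕ)sₕ²/nₕ with Wₕ = Nₕ/N, N = 27336.
18–34: Wₕ = 0.61980538; term = 0.61980538²·(1 − 0.15923980)·231/2698 = 0.027653676.
65+: Wₕ = 0.38019462; term = 0.38019462²·(1 − 0.09362071)·610/973 = 0.082137011.
Sum = 0.10979069.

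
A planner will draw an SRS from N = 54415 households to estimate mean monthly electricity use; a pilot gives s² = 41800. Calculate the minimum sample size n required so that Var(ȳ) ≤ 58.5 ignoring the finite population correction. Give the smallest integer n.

Without fpc, n₀ = s²/D = 41800/58.5 = 714.5299.
Rounding up, n = 715.

715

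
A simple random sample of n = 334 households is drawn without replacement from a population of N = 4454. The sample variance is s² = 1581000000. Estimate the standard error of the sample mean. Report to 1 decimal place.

Under SRS without replacement, Var(ȳ) = (1 − f)·s²/n with f = n/N = 334/4454 = 0.07498877.
Var(ȳ) = (1 − 0.07498877)·1581000000/334 = 0.92501123·4.7335329 × 10^6 = 4.3785711 × 10^6.
SE(ȳ) = √(4.3785711 × 10^6) = 2092.5.

2092.5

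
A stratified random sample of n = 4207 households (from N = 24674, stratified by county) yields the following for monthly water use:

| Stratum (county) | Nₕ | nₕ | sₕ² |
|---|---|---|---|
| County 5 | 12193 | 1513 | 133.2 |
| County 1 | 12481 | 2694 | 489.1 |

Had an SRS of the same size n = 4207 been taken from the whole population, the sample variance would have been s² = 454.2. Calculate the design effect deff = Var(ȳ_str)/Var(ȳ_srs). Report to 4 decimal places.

Var(ȳ_str) = Σ Wₕ²(1−fₕ)sₕ²/nₕ with Wₕ = Nₕ/24674:
  County 5: (12193/24674)²·(1−1513/12193)·133.2/1513 = 0.018830767
  County 1: (12481/24674)²·(1−2694/12481)·489.1/2694 = 0.036426708
  → Var(ȳ_str) = 0.055257475.
Var(ȳ_srs) = (1 − 4207/24674)·454.2/4207 = 0.089554878.
deff = 0.055257475 / 0.089554878 = 0.6170.

0.6170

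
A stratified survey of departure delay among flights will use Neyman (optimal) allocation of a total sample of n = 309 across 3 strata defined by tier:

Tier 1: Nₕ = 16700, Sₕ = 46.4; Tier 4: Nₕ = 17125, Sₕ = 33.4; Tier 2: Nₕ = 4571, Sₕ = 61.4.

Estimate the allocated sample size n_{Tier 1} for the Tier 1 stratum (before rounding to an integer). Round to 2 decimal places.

Neyman allocation: nₕ = n·NₕSₕ / Σⱼ NⱼSⱼ.
Σ NⱼSⱼ = 16700·46.4 + 17125·33.4 + 4571·61.4 = 1.6275144 × 10^6.
n_{Tier 1} = 309·16700·46.4 / (1.6275144 × 10^6) = 147.12.

147.12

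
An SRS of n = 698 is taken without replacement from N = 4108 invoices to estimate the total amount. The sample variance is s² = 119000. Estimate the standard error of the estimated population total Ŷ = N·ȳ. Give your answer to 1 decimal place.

Var(Ŷ) = N²·Var(ȳ) = N²·(1 − n/N)·s²/n.
f = 698/4108 = 0.16991237; Var(ȳ) = 0.83008763·119000/698 = 141.51924.
Var(Ŷ) = 4108² · 141.51924 = 2.3882311 × 10^9.
SE(Ŷ) = √(2.3882311 × 10^9) = 48869.5.

48869.5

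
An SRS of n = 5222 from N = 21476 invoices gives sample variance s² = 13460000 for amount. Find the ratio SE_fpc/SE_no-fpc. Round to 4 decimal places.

0.8700

f = n/N = 5222/21476 = 0.24315515.
SE_no-fpc = √(s²/n) = 50.769641; SE_fpc = √((1−f)s²/n) = 44.167979.
Ratio = √(1−f) = 0.86996830.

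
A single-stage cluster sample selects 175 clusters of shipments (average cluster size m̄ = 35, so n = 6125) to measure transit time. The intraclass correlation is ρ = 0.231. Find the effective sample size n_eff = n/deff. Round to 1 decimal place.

691.8

deff = 1 + (35 − 1)·0.231 = 1 + 7.854 = 8.854.
n_eff = 6125 / 8.854 = 691.8.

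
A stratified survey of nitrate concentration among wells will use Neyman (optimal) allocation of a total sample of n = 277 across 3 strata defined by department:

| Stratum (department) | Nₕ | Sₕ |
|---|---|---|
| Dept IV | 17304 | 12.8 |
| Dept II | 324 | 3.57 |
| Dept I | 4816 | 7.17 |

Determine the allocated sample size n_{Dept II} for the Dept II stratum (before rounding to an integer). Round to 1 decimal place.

Neyman allocation: nₕ = n·NₕSₕ / Σⱼ NⱼSⱼ.
Σ NⱼSⱼ = 17304·12.8 + 324·3.57 + 4816·7.17 = 257178.6.
n_{Dept II} = 277·324·3.57 / 257178.6 = 1.2.

1.2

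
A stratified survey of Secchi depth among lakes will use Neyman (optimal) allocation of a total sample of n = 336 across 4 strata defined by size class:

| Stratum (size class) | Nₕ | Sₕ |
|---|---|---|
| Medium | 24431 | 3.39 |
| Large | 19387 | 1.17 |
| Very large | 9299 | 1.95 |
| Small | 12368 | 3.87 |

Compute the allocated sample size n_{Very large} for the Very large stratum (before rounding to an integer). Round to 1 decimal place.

35.5

Neyman allocation: nₕ = n·NₕSₕ / Σⱼ NⱼSⱼ.
Σ NⱼSⱼ = 24431·3.39 + 19387·1.17 + 9299·1.95 + 12368·3.87 = 171501.09.
n_{Very large} = 336·9299·1.95 / 171501.09 = 35.5.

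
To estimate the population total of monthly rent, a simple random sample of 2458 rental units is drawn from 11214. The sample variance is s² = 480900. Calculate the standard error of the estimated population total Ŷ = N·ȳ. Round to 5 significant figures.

138600

Var(Ŷ) = N²·Var(ȳ) = N²·(1 − n/N)·s²/n.
f = 2458/11214 = 0.21919030; Var(ȳ) = 0.78080970·480900/2458 = 152.76297.
Var(Ŷ) = 11214² · 152.76297 = 1.9210523 × 10^10.
SE(Ŷ) = √(1.9210523 × 10^10) = 138600.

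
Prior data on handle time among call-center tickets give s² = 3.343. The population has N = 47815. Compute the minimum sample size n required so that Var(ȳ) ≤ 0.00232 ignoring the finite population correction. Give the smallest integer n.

1441

Without fpc, n₀ = s²/D = 3.343/0.00232 = 1440.9483.
Rounding up, n = 1441.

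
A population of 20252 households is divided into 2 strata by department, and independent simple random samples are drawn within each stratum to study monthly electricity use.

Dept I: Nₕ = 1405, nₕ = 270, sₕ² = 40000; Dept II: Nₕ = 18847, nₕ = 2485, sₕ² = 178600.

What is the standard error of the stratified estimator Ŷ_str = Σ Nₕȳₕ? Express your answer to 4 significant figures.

Var(Ŷ_str) = Σₕ Nₕ²(1 − fₕ)sₕ²/nₕ.
Dept I: 1405²·(1 − 270/1405)·40000/270 = 2.3624815 × 10^8.
Dept II: 18847²·(1 − 2485/18847)·178600/2485 = 2.2163262 × 10^10.
Sum = 2.239951 × 10^10.
SE = √(2.239951 × 10^10) = 149700.

149700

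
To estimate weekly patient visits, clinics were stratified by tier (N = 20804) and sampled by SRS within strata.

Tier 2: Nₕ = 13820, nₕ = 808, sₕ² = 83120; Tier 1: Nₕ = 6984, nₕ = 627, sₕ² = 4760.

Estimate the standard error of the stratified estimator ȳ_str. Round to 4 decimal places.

Var(ȳ_str) = Σₕ Wₕ²(1 − fₕ)sₕ²/nₕ with Wₕ = Nₕ/N, N = 20804.
Tier 2: Wₕ = 0.66429533; term = 0.66429533²·(1 − 0.05846599)·83120/808 = 42.741778.
Tier 1: Wₕ = 0.33570467; term = 0.33570467²·(1 − 0.08977663)·4760/627 = 0.77875736.
Sum = 43.520535.
SE = √(43.520535) = 6.5970.

6.5970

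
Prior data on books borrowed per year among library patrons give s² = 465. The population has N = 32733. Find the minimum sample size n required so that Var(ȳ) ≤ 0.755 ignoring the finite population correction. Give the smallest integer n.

Without fpc, n₀ = s²/D = 465/0.755 = 615.8940.
Rounding up, n = 616.

616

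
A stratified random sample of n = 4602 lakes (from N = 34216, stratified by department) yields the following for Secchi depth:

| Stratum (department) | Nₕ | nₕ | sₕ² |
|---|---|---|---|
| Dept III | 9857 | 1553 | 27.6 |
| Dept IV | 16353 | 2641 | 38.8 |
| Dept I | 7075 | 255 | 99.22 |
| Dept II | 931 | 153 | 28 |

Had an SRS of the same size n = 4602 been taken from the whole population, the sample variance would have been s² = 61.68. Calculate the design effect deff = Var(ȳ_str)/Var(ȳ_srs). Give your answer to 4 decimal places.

1.7419

Var(ȳ_str) = Σ Wₕ²(1−fₕ)sₕ²/nₕ with Wₕ = Nₕ/34216:
  Dept III: (9857/34216)²·(1−1553/9857)·27.6/1553 = 0.0012425425
  Dept IV: (16353/34216)²·(1−2641/16353)·38.8/2641 = 0.0028138639
  Dept I: (7075/34216)²·(1−255/7075)·99.22/255 = 0.016036566
  Dept II: (931/34216)²·(1−153/931)·28/153 = 1.1322372 × 10^-4
  → Var(ȳ_str) = 0.020206196.
Var(ȳ_srs) = (1 − 4602/34216)·61.68/4602 = 0.011600203.
deff = 0.020206196 / 0.011600203 = 1.7419.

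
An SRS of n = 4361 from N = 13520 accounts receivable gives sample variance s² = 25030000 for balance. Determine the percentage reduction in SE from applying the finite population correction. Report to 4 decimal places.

17.6932

f = n/N = 4361/13520 = 0.32255917.
SE_no-fpc = √(s²/n) = 75.759549; SE_fpc = √((1−f)s²/n) = 62.355256.
Ratio = √(1−f) = 0.82306794. Reduction = 100·(1 − 0.82306794) = 17.6932%.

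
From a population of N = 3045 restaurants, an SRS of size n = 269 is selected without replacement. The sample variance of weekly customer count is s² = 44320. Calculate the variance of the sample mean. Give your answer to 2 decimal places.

Under SRS without replacement, Var(ȳ) = (1 − f)·s²/n with f = n/N = 269/3045 = 0.08834154.
Var(ȳ) = (1 − 0.08834154)·44320/269 = 0.91165846·164.75836 = 150.20336.

150.20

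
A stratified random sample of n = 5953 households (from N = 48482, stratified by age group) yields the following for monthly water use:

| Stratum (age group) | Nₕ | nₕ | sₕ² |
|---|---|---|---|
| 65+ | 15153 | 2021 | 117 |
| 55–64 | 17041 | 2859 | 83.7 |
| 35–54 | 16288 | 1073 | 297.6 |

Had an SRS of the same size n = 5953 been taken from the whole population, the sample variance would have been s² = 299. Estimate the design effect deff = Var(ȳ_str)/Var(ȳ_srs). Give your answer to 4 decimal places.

0.8433

Var(ȳ_str) = Σ Wₕ²(1−fₕ)sₕ²/nₕ with Wₕ = Nₕ/48482:
  65+: (15153/48482)²·(1−2021/15153)·117/2021 = 0.0049010371
  55–64: (17041/48482)²·(1−2859/17041)·83.7/2859 = 0.003010113
  35–54: (16288/48482)²·(1−1073/16288)·297.6/1073 = 0.029242323
  → Var(ȳ_str) = 0.037153473.
Var(ȳ_srs) = (1 − 5953/48482)·299/5953 = 0.044059539.
deff = 0.037153473 / 0.044059539 = 0.8433.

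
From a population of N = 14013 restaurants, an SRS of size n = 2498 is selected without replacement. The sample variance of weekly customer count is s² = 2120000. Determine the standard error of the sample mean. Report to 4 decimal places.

26.4082

Under SRS without replacement, Var(ȳ) = (1 − f)·s²/n with f = n/N = 2498/14013 = 0.17826304.
Var(ȳ) = (1 − 0.17826304)·2120000/2498 = 0.82173696·848.67894 = 697.39085.
SE(ȳ) = √(697.39085) = 26.4082.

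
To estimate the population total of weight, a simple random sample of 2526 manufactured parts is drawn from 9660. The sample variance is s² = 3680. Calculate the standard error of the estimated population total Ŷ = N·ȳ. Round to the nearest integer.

10020

Var(Ŷ) = N²·Var(ȳ) = N²·(1 − n/N)·s²/n.
f = 2526/9660 = 0.26149068; Var(ȳ) = 0.73850932·3680/2526 = 1.0758964.
Var(Ŷ) = 9660² · 1.0758964 = 1.0039792 × 10^8.
SE(Ŷ) = √(1.0039792 × 10^8) = 10020.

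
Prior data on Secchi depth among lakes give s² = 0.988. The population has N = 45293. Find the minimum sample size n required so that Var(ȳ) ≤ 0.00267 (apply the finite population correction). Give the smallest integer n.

Without fpc, n₀ = s²/D = 0.988/0.00267 = 370.0375.
With fpc, (1 − n/N)·s²/n ≤ D requires n ≥ n₀/(1 + n₀/N) = 370.0375/(1 + 370.0375/45293) = 367.0388.
Rounding up, n = 368.

368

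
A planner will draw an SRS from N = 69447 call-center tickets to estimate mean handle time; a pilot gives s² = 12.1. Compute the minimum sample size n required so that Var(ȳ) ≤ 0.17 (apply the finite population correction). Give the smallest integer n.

72

Without fpc, n₀ = s²/D = 12.1/0.17 = 71.1765.
With fpc, (1 − n/N)·s²/n ≤ D requires n ≥ n₀/(1 + n₀/N) = 71.1765/(1 + 71.1765/69447) = 71.1036.
Rounding up, n = 72.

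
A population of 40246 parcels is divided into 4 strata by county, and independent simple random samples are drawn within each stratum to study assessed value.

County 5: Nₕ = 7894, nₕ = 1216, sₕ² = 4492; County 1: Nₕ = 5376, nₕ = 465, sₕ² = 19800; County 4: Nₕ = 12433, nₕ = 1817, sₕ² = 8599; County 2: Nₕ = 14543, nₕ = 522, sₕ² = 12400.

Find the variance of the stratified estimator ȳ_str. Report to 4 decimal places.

4.1904

Var(ȳ_str) = Σₕ Wₕ²(1 − fₕ)sₕ²/nₕ with Wₕ = Nₕ/N, N = 40246.
County 5: Wₕ = 0.19614372; term = 0.19614372²·(1 − 0.15404104)·4492/1216 = 0.12022762.
County 1: Wₕ = 0.13357849; term = 0.13357849²·(1 − 0.08649554)·19800/465 = 0.69405835.
County 4: Wₕ = 0.30892511; term = 0.30892511²·(1 − 0.14614333)·8599/1817 = 0.38564208.
County 2: Wₕ = 0.36135268; term = 0.36135268²·(1 − 0.03589356)·12400/522 = 2.990465.
Sum = 4.1903931.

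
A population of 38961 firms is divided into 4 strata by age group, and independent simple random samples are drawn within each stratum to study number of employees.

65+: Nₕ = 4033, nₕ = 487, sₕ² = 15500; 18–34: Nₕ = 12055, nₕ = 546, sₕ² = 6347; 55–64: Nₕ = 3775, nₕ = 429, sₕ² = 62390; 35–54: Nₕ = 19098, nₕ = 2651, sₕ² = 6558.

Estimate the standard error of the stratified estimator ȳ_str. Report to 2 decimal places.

1.76

Var(ȳ_str) = Σₕ Wₕ²(1 − fₕ)sₕ²/nₕ with Wₕ = Nₕ/N, N = 38961.
65+: Wₕ = 0.10351377; term = 0.10351377²·(1 − 0.12075378)·15500/487 = 0.29985376.
18–34: Wₕ = 0.30941198; term = 0.30941198²·(1 − 0.04529241)·6347/546 = 1.0624793.
55–64: Wₕ = 0.09689176; term = 0.09689176²·(1 − 0.11364238)·62390/429 = 1.2101533.
35–54: Wₕ = 0.49018249; term = 0.49018249²·(1 − 0.13881035)·6558/2651 = 0.51188933.
Sum = 3.0843757.
SE = √(3.0843757) = 1.76.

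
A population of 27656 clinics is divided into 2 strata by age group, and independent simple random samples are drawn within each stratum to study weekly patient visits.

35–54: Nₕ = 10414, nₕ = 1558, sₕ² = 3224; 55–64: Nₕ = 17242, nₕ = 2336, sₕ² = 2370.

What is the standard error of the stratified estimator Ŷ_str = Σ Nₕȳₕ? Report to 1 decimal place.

Var(Ŷ_str) = Σₕ Nₕ²(1 − fₕ)sₕ²/nₕ.
35–54: 10414²·(1 − 1558/10414)·3224/1558 = 1.9084587 × 10^8.
55–64: 17242²·(1 − 2336/17242)·2370/2336 = 2.6074997 × 10^8.
Sum = 4.5159584 × 10^8.
SE = √(4.5159584 × 10^8) = 21250.8.

21250.8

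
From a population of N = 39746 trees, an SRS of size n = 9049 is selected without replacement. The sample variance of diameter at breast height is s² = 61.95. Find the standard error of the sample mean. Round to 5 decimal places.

0.07271

Under SRS without replacement, Var(ȳ) = (1 − f)·s²/n with f = n/N = 9049/39746 = 0.22767071.
Var(ȳ) = (1 − 0.22767071)·61.95/9049 = 0.77232929·0.0068460603 = 0.0052874129.
SE(ȳ) = √(0.0052874129) = 0.07271.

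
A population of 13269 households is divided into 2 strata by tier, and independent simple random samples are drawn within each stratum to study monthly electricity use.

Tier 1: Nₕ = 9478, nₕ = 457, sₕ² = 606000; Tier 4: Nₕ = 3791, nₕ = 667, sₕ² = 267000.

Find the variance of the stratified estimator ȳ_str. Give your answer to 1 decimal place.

670.9

Var(ȳ_str) = Σₕ Wₕ²(1 − fₕ)sₕ²/nₕ with Wₕ = Nₕ/N, N = 13269.
Tier 1: Wₕ = 0.71429648; term = 0.71429648²·(1 − 0.04821692)·606000/457 = 643.94893.
Tier 4: Wₕ = 0.28570352; term = 0.28570352²·(1 − 0.17594302)·267000/667 = 26.926124.
Sum = 670.87505.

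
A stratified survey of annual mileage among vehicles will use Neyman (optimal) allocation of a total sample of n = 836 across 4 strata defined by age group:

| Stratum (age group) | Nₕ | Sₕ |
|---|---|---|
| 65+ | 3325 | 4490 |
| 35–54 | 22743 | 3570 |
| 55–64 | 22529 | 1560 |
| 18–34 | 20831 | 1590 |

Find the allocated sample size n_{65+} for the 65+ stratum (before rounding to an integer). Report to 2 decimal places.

Neyman allocation: nₕ = n·NₕSₕ / Σⱼ NⱼSⱼ.
Σ NⱼSⱼ = 3325·4490 + 22743·3570 + 22529·1560 + 20831·1590 = 1.6438829 × 10^8.
n_{65+} = 836·3325·4490 / (1.6438829 × 10^8) = 75.92.

75.92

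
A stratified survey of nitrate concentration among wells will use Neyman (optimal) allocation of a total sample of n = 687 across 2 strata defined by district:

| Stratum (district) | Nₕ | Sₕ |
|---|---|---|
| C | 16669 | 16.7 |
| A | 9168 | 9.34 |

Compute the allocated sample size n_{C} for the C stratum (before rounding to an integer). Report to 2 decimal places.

Neyman allocation: nₕ = n·NₕSₕ / Σⱼ NⱼSⱼ.
Σ NⱼSⱼ = 16669·16.7 + 9168·9.34 = 364001.42.
n_{C} = 687·16669·16.7 / 364001.42 = 525.39.

525.39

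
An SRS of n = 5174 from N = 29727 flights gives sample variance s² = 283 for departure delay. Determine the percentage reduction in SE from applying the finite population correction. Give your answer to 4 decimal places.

9.1182

f = n/N = 5174/29727 = 0.17405053.
SE_no-fpc = √(s²/n) = 0.23387296; SE_fpc = √((1−f)s²/n) = 0.21254786.
Ratio = √(1−f) = 0.90881762. Reduction = 100·(1 − 0.90881762) = 9.1182%.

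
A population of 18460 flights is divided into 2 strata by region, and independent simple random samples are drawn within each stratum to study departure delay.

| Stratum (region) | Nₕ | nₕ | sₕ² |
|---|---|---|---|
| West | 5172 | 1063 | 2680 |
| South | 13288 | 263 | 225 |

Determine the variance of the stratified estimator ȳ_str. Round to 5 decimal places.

Var(ȳ_str) = Σₕ Wₕ²(1 − fₕ)sₕ²/nₕ with Wₕ = Nₕ/N, N = 18460.
West: Wₕ = 0.28017335; term = 0.28017335²·(1 − 0.20552978)·2680/1063 = 0.15722905.
South: Wₕ = 0.71982665; term = 0.71982665²·(1 − 0.01979229)·225/263 = 0.43451095.
Sum = 0.59174.

0.59174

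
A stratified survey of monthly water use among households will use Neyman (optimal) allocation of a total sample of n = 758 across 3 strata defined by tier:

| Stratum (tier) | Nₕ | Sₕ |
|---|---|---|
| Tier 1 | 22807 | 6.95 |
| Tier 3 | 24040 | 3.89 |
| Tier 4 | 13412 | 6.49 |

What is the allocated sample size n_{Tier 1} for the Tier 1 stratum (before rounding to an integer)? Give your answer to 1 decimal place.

Neyman allocation: nₕ = n·NₕSₕ / Σⱼ NⱼSⱼ.
Σ NⱼSⱼ = 22807·6.95 + 24040·3.89 + 13412·6.49 = 339068.13.
n_{Tier 1} = 758·22807·6.95 / 339068.13 = 354.4.

354.4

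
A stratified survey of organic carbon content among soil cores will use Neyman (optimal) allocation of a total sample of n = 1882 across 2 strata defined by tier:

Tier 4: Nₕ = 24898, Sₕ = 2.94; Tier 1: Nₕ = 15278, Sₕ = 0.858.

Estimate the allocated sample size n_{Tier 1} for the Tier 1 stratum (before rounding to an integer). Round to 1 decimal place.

Neyman allocation: nₕ = n·NₕSₕ / Σⱼ NⱼSⱼ.
Σ NⱼSⱼ = 24898·2.94 + 15278·0.858 = 86308.644.
n_{Tier 1} = 1882·15278·0.858 / 86308.644 = 285.8.

285.8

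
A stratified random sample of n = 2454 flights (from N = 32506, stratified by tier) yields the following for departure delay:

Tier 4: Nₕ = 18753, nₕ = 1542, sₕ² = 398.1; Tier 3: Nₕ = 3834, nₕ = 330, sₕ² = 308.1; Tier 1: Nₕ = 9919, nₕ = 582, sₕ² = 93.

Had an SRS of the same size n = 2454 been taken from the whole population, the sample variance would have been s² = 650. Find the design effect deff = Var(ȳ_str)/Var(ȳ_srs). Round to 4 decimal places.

Var(ȳ_str) = Σ Wₕ²(1−fₕ)sₕ²/nₕ with Wₕ = Nₕ/32506:
  Tier 4: (18753/32506)²·(1−1542/18753)·398.1/1542 = 0.07886015
  Tier 3: (3834/32506)²·(1−330/3834)·308.1/330 = 0.011870442
  Tier 1: (9919/32506)²·(1−582/9919)·93/582 = 0.014005807
  → Var(ȳ_str) = 0.1047364.
Var(ȳ_srs) = (1 − 2454/32506)·650/2454 = 0.24487737.
deff = 0.1047364 / 0.24487737 = 0.4277.

0.4277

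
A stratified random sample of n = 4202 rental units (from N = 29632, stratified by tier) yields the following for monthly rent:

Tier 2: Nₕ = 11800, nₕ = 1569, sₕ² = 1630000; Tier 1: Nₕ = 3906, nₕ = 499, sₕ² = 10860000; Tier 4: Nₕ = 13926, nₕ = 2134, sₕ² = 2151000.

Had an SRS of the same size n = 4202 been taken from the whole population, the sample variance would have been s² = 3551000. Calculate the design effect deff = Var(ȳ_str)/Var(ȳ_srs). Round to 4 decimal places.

0.9117

Var(ȳ_str) = Σ Wₕ²(1−fₕ)sₕ²/nₕ with Wₕ = Nₕ/29632:
  Tier 2: (11800/29632)²·(1−1569/11800)·1630000/1569 = 142.83769
  Tier 1: (3906/29632)²·(1−499/3906)·10860000/499 = 329.84638
  Tier 4: (13926/29632)²·(1−2134/13926)·2151000/2134 = 188.51153
  → Var(ȳ_str) = 661.1956.
Var(ȳ_srs) = (1 − 4202/29632)·3551000/4202 = 725.23711.
deff = 661.1956 / 725.23711 = 0.9117.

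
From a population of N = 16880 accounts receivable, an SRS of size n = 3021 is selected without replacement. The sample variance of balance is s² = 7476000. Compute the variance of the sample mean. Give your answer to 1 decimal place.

2031.8

Under SRS without replacement, Var(ȳ) = (1 − f)·s²/n with f = n/N = 3021/16880 = 0.17896919.
Var(ȳ) = (1 − 0.17896919)·7476000/3021 = 0.82103081·2474.6773 = 2031.7863.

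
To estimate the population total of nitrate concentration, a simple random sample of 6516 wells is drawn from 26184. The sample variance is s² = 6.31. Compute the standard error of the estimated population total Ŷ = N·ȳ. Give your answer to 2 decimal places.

Var(Ŷ) = N²·Var(ȳ) = N²·(1 − n/N)·s²/n.
f = 6516/26184 = 0.24885426; Var(ȳ) = 0.75114574·6.31/6516 = 7.2739865 × 10^-4.
Var(Ŷ) = 26184² · (7.2739865 × 10^-4) = 498705.86.
SE(Ŷ) = √(498705.86) = 706.19.

706.19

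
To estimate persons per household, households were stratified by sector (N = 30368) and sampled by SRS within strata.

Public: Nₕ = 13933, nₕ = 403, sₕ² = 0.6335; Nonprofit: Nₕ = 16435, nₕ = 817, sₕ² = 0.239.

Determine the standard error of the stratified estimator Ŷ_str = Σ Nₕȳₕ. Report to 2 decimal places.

609.45

Var(Ŷ_str) = Σₕ Nₕ²(1 − fₕ)sₕ²/nₕ.
Public: 13933²·(1 − 403/13933)·0.6335/403 = 296335.72.
Nonprofit: 16435²·(1 − 817/16435)·0.239/817 = 75088.075.
Sum = 371423.8.
SE = √(371423.8) = 609.45.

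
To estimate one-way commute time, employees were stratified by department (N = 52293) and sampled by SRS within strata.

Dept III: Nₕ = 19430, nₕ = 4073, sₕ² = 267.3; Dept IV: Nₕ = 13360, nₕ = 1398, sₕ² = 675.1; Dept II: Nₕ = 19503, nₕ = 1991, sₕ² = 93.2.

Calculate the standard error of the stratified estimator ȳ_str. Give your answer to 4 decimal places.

0.2030

Var(ȳ_str) = Σₕ Wₕ²(1 − fₕ)sₕ²/nₕ with Wₕ = Nₕ/N, N = 52293.
Dept III: Wₕ = 0.37156025; term = 0.37156025²·(1 − 0.20962429)·267.3/4073 = 0.0071610486.
Dept IV: Wₕ = 0.25548353; term = 0.25548353²·(1 − 0.10464072)·675.1/1398 = 0.028221759.
Dept II: Wₕ = 0.37295623; term = 0.37295623²·(1 − 0.10208686)·93.2/1991 = 0.0058464832.
Sum = 0.041229291.
SE = √(0.041229291) = 0.2030.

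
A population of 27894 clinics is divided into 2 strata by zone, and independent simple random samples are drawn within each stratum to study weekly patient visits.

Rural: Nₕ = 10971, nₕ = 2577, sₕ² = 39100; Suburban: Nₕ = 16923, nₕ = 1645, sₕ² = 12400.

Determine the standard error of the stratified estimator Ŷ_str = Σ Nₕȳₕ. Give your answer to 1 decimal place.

57846.4

Var(Ŷ_str) = Σₕ Nₕ²(1 − fₕ)sₕ²/nₕ.
Rural: 10971²·(1 − 2577/10971)·39100/2577 = 1.3972609 × 10^9.
Suburban: 16923²·(1 − 1645/16923)·12400/1645 = 1.9489453 × 10^9.
Sum = 3.3462062 × 10^9.
SE = √(3.3462062 × 10^9) = 57846.4.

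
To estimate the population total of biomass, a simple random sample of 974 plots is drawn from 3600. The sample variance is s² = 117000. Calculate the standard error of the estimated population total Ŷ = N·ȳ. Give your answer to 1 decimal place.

Var(Ŷ) = N²·Var(ȳ) = N²·(1 − n/N)·s²/n.
f = 974/3600 = 0.27055556; Var(ȳ) = 0.72944444·117000/974 = 87.623203.
Var(Ŷ) = 3600² · 87.623203 = 1.1355967 × 10^9.
SE(Ŷ) = √(1.1355967 × 10^9) = 33698.6.

33698.6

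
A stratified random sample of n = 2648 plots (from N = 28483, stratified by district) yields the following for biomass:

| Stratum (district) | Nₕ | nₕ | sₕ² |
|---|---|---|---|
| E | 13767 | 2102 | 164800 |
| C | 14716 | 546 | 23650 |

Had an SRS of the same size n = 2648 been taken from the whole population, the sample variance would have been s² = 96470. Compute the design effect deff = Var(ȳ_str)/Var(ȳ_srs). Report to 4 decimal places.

Var(ȳ_str) = Σ Wₕ²(1−fₕ)sₕ²/nₕ with Wₕ = Nₕ/28483:
  E: (13767/28483)²·(1−2102/13767)·164800/2102 = 15.519477
  C: (14716/28483)²·(1−546/14716)·23650/546 = 11.133371
  → Var(ȳ_str) = 26.652848.
Var(ȳ_srs) = (1 − 2648/28483)·96470/2648 = 33.044336.
deff = 26.652848 / 33.044336 = 0.8066.

0.8066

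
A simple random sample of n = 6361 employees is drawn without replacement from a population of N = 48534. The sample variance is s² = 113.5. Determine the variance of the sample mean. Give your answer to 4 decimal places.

Under SRS without replacement, Var(ȳ) = (1 − f)·s²/n with f = n/N = 6361/48534 = 0.13106276.
Var(ȳ) = (1 − 0.13106276)·113.5/6361 = 0.86893724·0.017843106 = 0.01550454.

0.0155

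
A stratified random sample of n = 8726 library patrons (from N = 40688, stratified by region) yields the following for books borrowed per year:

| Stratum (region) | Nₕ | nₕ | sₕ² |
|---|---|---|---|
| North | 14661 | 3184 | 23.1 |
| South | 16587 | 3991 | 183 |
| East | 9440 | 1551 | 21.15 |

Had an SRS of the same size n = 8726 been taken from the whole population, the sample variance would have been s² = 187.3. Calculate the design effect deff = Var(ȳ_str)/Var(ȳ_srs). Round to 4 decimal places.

0.4233

Var(ȳ_str) = Σ Wₕ²(1−fₕ)sₕ²/nₕ with Wₕ = Nₕ/40688:
  North: (14661/40688)²·(1−3184/14661)·23.1/3184 = 7.3739164 × 10^-4
  South: (16587/40688)²·(1−3991/16587)·183/3991 = 0.0057867827
  East: (9440/40688)²·(1−1551/9440)·21.15/1551 = 6.1342269 × 10^-4
  → Var(ȳ_str) = 0.007137597.
Var(ȳ_srs) = (1 − 8726/40688)·187.3/8726 = 0.016861266.
deff = 0.007137597 / 0.016861266 = 0.4233.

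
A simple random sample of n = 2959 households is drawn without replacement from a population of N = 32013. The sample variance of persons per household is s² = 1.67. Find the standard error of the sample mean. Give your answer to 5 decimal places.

Under SRS without replacement, Var(ȳ) = (1 − f)·s²/n with f = n/N = 2959/32013 = 0.09243120.
Var(ȳ) = (1 − 0.09243120)·1.67/2959 = 0.90756880·5.6437986 × 10^-4 = 5.1221355 × 10^-4.
SE(ȳ) = √(5.1221355 × 10^-4) = 0.02263.

0.02263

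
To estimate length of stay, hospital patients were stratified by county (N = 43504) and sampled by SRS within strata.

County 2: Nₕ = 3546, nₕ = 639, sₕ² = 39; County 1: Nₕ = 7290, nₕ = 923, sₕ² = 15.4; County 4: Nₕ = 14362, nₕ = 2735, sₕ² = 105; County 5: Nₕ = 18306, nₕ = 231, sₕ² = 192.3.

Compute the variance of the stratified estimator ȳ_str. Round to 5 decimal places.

Var(ȳ_str) = Σₕ Wₕ²(1 − fₕ)sₕ²/nₕ with Wₕ = Nₕ/N, N = 43504.
County 2: Wₕ = 0.08150975; term = 0.08150975²·(1 − 0.18020305)·39/639 = 3.3242152 × 10^-4.
County 1: Wₕ = 0.16757080; term = 0.16757080²·(1 − 0.12661180)·15.4/923 = 4.0918812 × 10^-4.
County 4: Wₕ = 0.33013056; term = 0.33013056²·(1 − 0.19043309)·105/2735 = 0.0033873197.
County 5: Wₕ = 0.42078889; term = 0.42078889²·(1 − 0.01261881)·192.3/231 = 0.14553944.
Sum = 0.14966837.

0.14967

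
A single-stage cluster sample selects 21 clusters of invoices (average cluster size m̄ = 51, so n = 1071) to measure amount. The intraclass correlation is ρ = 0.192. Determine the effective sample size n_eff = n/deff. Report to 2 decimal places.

101.04

deff = 1 + (51 − 1)·0.192 = 1 + 9.6 = 10.6.
n_eff = 1071 / 10.6 = 101.04.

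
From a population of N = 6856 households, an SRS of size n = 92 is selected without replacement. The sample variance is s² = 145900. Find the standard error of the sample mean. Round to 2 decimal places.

39.55

Under SRS without replacement, Var(ȳ) = (1 − f)·s²/n with f = n/N = 92/6856 = 0.01341890.
Var(ȳ) = (1 − 0.01341890)·145900/92 = 0.98658110·1585.8696 = 1564.5889.
SE(ȳ) = √(1564.5889) = 39.55.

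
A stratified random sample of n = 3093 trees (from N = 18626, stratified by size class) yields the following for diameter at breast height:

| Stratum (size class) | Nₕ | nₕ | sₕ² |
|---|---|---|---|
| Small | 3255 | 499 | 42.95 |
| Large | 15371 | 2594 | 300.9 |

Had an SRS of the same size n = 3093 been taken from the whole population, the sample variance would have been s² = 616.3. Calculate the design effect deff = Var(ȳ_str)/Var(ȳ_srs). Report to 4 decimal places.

0.4086

Var(ȳ_str) = Σ Wₕ²(1−fₕ)sₕ²/nₕ with Wₕ = Nₕ/18626:
  Small: (3255/18626)²·(1−499/3255)·42.95/499 = 0.0022256334
  Large: (15371/18626)²·(1−2594/15371)·300.9/2594 = 0.065666525
  → Var(ȳ_str) = 0.067892158.
Var(ȳ_srs) = (1 − 3093/18626)·616.3/3093 = 0.16616823.
deff = 0.067892158 / 0.16616823 = 0.4086.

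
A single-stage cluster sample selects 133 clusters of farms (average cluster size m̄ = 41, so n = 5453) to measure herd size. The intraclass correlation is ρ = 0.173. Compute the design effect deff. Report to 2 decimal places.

deff = 1 + (41 − 1)·0.173 = 1 + 6.92 = 7.92.

7.92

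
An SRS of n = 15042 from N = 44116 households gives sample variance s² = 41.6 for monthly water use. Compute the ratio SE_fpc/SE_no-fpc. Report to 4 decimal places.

0.8118

f = n/N = 15042/44116 = 0.34096473.
SE_no-fpc = √(s²/n) = 0.052588874; SE_fpc = √((1−f)s²/n) = 0.042692167.
Ratio = √(1−f) = 0.81180987.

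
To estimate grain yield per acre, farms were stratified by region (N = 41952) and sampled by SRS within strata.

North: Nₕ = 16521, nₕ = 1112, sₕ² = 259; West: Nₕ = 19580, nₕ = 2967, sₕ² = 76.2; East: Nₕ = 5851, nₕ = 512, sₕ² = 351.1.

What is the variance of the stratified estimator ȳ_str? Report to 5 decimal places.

Var(ȳ_str) = Σₕ Wₕ²(1 − fₕ)sₕ²/nₕ with Wₕ = Nₕ/N, N = 41952.
North: Wₕ = 0.39380721; term = 0.39380721²·(1 − 0.06730827)·259/1112 = 0.033689954.
West: Wₕ = 0.46672387; term = 0.46672387²·(1 − 0.15153218)·76.2/2967 = 0.0047467115.
East: Wₕ = 0.13946892; term = 0.13946892²·(1 − 0.08750641)·351.1/512 = 0.01217154.
Sum = 0.050608206.

0.05061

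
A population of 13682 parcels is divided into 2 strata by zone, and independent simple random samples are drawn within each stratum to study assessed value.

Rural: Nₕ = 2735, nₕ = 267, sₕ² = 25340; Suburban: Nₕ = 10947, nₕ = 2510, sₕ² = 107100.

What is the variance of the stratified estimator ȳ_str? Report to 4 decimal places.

24.4745

Var(ȳ_str) = Σₕ Wₕ²(1 − fₕ)sₕ²/nₕ with Wₕ = Nₕ/N, N = 13682.
Rural: Wₕ = 0.19989768; term = 0.19989768²·(1 − 0.09762340)·25340/267 = 3.422147.
Suburban: Wₕ = 0.80010232; term = 0.80010232²·(1 − 0.22928656)·107100/2510 = 21.052309.
Sum = 24.474456.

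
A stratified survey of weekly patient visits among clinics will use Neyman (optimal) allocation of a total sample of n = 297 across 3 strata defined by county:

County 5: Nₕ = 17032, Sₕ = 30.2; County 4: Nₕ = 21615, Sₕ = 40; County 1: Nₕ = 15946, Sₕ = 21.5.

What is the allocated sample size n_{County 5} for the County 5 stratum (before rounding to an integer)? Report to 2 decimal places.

Neyman allocation: nₕ = n·NₕSₕ / Σⱼ NⱼSⱼ.
Σ NⱼSⱼ = 17032·30.2 + 21615·40 + 15946·21.5 = 1.7218054 × 10^6.
n_{County 5} = 297·17032·30.2 / (1.7218054 × 10^6) = 88.72.

88.72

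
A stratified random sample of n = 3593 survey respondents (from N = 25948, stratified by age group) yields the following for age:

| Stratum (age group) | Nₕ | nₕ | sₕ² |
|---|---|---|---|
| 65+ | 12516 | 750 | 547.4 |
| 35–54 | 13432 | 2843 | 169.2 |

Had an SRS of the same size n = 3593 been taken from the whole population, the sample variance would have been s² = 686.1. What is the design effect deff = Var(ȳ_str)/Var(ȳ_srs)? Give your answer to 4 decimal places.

Var(ȳ_str) = Σ Wₕ²(1−fₕ)sₕ²/nₕ with Wₕ = Nₕ/25948:
  65+: (12516/25948)²·(1−750/12516)·547.4/750 = 0.15963575
  35–54: (13432/25948)²·(1−2843/13432)·169.2/2843 = 0.012572202
  → Var(ȳ_str) = 0.17220795.
Var(ȳ_srs) = (1 − 3593/25948)·686.1/3593 = 0.16451329.
deff = 0.17220795 / 0.16451329 = 1.0468.

1.0468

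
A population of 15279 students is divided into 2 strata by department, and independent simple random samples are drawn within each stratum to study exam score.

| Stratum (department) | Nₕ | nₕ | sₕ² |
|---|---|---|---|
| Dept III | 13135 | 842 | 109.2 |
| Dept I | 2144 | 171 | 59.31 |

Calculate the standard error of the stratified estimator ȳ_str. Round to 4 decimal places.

Var(ȳ_str) = Σₕ Wₕ²(1 − fₕ)sₕ²/nₕ with Wₕ = Nₕ/N, N = 15279.
Dept III: Wₕ = 0.85967668; term = 0.85967668²·(1 − 0.06410354)·109.2/842 = 0.089703346.
Dept I: Wₕ = 0.14032332; term = 0.14032332²·(1 − 0.07975746)·59.31/171 = 0.0062848341.
Sum = 0.09598818.
SE = √(0.09598818) = 0.3098.

0.3098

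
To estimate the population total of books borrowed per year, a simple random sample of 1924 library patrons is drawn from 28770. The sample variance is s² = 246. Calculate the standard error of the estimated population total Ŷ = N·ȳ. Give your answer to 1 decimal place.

Var(Ŷ) = N²·Var(ȳ) = N²·(1 − n/N)·s²/n.
f = 1924/28770 = 0.06687522; Var(ȳ) = 0.93312478·246/1924 = 0.11930805.
Var(Ŷ) = 28770² · 0.11930805 = 9.8752812 × 10^7.
SE(Ŷ) = √(9.8752812 × 10^7) = 9937.4.

9937.4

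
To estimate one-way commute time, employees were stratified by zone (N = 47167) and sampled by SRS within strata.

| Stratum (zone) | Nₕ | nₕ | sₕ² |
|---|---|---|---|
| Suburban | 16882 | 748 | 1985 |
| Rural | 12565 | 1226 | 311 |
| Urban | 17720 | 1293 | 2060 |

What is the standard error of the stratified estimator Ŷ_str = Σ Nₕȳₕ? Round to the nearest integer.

34967

Var(Ŷ_str) = Σₕ Nₕ²(1 − fₕ)sₕ²/nₕ.
Suburban: 16882²·(1 − 748/16882)·1985/748 = 7.2281118 × 10^8.
Rural: 12565²·(1 − 1226/12565)·311/1226 = 3.6141583 × 10^7.
Urban: 17720²·(1 − 1293/17720)·2060/1293 = 4.6375721 × 10^8.
Sum = 1.22271 × 10^9.
SE = √(1.22271 × 10^9) = 34967.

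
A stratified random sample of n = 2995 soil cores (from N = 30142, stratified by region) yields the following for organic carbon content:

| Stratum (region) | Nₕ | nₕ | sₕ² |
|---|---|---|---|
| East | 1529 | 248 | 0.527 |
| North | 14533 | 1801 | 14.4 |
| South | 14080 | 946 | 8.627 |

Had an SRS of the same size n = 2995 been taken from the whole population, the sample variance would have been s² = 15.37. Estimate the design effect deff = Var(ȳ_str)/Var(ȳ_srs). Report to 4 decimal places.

0.7549

Var(ȳ_str) = Σ Wₕ²(1−fₕ)sₕ²/nₕ with Wₕ = Nₕ/30142:
  East: (1529/30142)²·(1−248/1529)·0.527/248 = 4.5811174 × 10^-6
  North: (14533/30142)²·(1−1801/14533)·14.4/1801 = 0.001628383
  South: (14080/30142)²·(1−946/14080)·8.627/946 = 0.0018561976
  → Var(ȳ_str) = 0.0034891617.
Var(ȳ_srs) = (1 − 2995/30142)·15.37/2995 = 0.0046219668.
deff = 0.0034891617 / 0.0046219668 = 0.7549.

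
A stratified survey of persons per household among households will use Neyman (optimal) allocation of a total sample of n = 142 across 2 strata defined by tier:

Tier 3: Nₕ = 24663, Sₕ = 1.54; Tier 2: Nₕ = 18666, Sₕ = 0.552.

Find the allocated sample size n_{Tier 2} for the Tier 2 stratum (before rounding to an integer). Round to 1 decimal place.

Neyman allocation: nₕ = n·NₕSₕ / Σⱼ NⱼSⱼ.
Σ NⱼSⱼ = 24663·1.54 + 18666·0.552 = 48284.652.
n_{Tier 2} = 142·18666·0.552 / 48284.652 = 30.3.

30.3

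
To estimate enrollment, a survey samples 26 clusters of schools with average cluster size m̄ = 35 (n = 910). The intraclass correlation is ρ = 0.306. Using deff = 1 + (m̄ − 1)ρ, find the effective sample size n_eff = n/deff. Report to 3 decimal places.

deff = 1 + (35 − 1)·0.306 = 1 + 10.404 = 11.404.
n_eff = 910 / 11.404 = 79.797.

79.797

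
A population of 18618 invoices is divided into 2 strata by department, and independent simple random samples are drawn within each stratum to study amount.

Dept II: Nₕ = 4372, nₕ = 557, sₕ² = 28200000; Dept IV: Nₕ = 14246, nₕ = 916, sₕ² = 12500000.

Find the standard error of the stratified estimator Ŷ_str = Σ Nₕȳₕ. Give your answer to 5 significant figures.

Var(Ŷ_str) = Σₕ Nₕ²(1 − fₕ)sₕ²/nₕ.
Dept II: 4372²·(1 − 557/4372)·28200000/557 = 8.4443963 × 10^11.
Dept IV: 14246²·(1 − 916/14246)·12500000/916 = 2.5914189 × 10^12.
Sum = 3.4358585 × 10^12.
SE = √(3.4358585 × 10^12) = 1.8536 × 10^6.

1.8536 × 10^6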